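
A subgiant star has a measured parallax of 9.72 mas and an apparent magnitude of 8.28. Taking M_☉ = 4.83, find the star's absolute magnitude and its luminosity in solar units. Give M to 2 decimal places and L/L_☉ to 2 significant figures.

M ≈ 3.22; L/L_☉ ≈ 4.4

d = 1/p = 1000/9.72 mas = 102.9 pc
M = m − 5 log₁₀ d + 5 = 8.28 − 5·2.0123 + 5 = 3.218
M − M_☉ = 3.218 − 4.83 = -1.612
L/L_☉ = 10^(−0.4 × -1.612) = 4.412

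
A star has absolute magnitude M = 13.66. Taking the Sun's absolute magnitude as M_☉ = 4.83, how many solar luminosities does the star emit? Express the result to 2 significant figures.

M − M_☉ = 13.66 − 4.83 = 8.830
L/L_☉ = 10^(−0.4 (M − M_☉)) = 10^-3.532 = 2.938×10^-4

L/L_☉ ≈ 2.9×10^-4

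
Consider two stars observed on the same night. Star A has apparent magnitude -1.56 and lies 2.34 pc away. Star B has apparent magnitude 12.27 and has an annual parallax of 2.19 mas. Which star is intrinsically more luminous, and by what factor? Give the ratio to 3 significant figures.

Star A: M = m − 5 log₁₀ d + 5 = -1.56 − 5·0.3692 + 5 = 1.594
Star B: p = 2.19 mas = 2.19×10^-3″ → d = 1/p = 456.6 pc
Star B: M = m − 5 log₁₀ d + 5 = 12.27 − 5·2.6596 + 5 = 3.972
ΔM = M_A − M_B = 1.594 − (3.972) = -2.378; smaller M is more luminous → Star A.
L ratio = 10^(0.4 |ΔM|) = 10^0.951 = 8.940

Star A is more luminous, by a factor of 8.94.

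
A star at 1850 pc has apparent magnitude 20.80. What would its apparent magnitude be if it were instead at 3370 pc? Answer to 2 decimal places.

m ≈ 22.10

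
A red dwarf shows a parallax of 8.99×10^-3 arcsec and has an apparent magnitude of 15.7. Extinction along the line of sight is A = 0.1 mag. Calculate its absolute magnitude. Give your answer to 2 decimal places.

d = 1/p = 1/8.99×10^-3″ = 111.2 pc
5 log₁₀(d/10 pc) = 5 log₁₀(111.2) − 5 = 5.231
M = m − 5 log₁₀(d/10) − A = 15.7 − 5.231 − 0.1 = 10.369

M ≈ 10.37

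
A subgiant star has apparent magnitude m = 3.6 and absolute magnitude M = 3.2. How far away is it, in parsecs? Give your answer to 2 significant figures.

d ≈ 12 pc

μ = m − M = 0.400
m − M = 5 log₁₀ d − 5
log₁₀ d = (m − M)/5 + 1 = 1.0800
d = 10^1.0800 = 12.02 pc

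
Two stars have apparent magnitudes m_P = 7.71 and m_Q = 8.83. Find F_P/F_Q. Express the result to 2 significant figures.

F_P/F_Q ≈ 2.8

Magnitude difference = -1.12
Flux ratio = 10^(−0.4 Δm) = 10^(−0.4 × -1.12) = 10^0.448 = 2.805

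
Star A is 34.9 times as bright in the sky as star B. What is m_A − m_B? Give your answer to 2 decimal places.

m_A − m_B ≈ -3.86

Pogson: Δm = −2.5 log₁₀(ratio) = −2.5 log₁₀(34.9) = −2.5 × 1.5428 = -3.857
Star A is brighter, so it has the smaller magnitude: the difference is negative.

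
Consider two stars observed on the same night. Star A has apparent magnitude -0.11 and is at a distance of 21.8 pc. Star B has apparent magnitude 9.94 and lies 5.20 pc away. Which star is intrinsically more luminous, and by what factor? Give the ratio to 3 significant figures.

Star A is more luminous, by a factor of 184000.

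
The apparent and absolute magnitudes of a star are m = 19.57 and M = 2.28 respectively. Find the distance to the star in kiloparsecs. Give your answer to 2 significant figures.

d ≈ 29 kpc

Distance modulus: m − M = 19.57 − (2.28) = 17.290
m − M = 5 log₁₀ d − 5
log₁₀ d = (m − M)/5 + 1 = 4.4580
d = 10^4.4580 = 28710 pc
= 28.71 kpc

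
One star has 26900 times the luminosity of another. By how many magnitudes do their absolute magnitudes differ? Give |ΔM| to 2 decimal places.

|ΔM| ≈ 11.07

Pogson: ΔM = −2.5 log₁₀(ratio) = −2.5 log₁₀(26900) = −2.5 × 4.4298 = -11.074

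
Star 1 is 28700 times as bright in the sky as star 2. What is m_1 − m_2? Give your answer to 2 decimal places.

Pogson: Δm = −2.5 log₁₀(ratio) = −2.5 log₁₀(28700) = −2.5 × 4.4579 = -11.145
Star 1 is brighter, so it has the smaller magnitude: the difference is negative.

m_1 − m_2 ≈ -11.14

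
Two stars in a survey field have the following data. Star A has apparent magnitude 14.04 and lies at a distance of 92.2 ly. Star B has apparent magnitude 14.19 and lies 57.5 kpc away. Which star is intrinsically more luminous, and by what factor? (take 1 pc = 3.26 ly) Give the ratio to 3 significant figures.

Star B is more luminous, by a factor of 3.60×10^6.

Star A: d = 92.2 ly / 3.26 = 28.28 pc
Star A: M = m − 5 log₁₀ d + 5 = 14.04 − 5·1.4515 + 5 = 11.782
Star B: d = 57.5 kpc = 57500 pc
Star B: M = m − 5 log₁₀ d + 5 = 14.19 − 5·4.7597 + 5 = -4.608
ΔM = M_A − M_B = 11.782 − (-4.608) = 16.391; smaller M is more luminous → Star B.
L ratio = 10^(0.4 |ΔM|) = 10^6.556 = 3.600×10^6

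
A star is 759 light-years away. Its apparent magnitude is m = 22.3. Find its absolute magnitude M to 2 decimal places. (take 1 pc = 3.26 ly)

d = 759 ly / 3.26 = 232.8 pc
5 log₁₀(d/10 pc) = 5 log₁₀(232.8) − 5 = 6.835
M = m − 5 log₁₀(d/10) = 22.3 − 6.835 = 15.465

M ≈ 15.46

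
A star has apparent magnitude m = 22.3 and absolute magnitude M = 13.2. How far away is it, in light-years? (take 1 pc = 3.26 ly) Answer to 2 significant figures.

Distance modulus: m − M = 22.3 − (13.2) = 9.100
m − M = 5 log₁₀ d − 5
log₁₀ d = (m − M)/5 + 1 = 2.8200
d = 10^2.8200 = 660.7 pc
= 2154 ly

d ≈ 2200 ly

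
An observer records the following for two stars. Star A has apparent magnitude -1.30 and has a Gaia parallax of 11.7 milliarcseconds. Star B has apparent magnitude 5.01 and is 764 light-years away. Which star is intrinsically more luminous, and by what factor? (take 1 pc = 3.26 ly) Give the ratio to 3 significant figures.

Star A: p = 11.7 mas = 0.0117″ → d = 1/p = 85.47 pc
Star A: M = m − 5 log₁₀ d + 5 = -1.30 − 5·1.9318 + 5 = -5.959
Star B: d = 764 ly / 3.26 = 234.4 pc
Star B: M = m − 5 log₁₀ d + 5 = 5.01 − 5·2.3699 + 5 = -1.839
ΔM = M_A − M_B = -5.959 − (-1.839) = -4.120; smaller M is more luminous → Star A.
L ratio = 10^(0.4 |ΔM|) = 10^1.648 = 44.45

Star A is more luminous, by a factor of 44.5.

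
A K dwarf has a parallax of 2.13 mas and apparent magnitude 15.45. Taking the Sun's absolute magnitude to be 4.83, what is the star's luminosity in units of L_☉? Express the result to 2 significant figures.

d = 1/p = 1000/2.13 mas = 469.5 pc
M = m − 5 log₁₀ d + 5 = 15.45 − 5·2.6716 + 5 = 7.092
M − M_☉ = 7.092 − 4.83 = 2.262
L/L_☉ = 10^(−0.4 × 2.262) = 0.1245

L/L_☉ ≈ 0.12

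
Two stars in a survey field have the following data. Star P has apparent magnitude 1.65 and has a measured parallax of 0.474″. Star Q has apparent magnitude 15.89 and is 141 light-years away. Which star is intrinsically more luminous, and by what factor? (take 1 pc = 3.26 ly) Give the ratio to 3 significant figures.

Star P: d = 1/p = 1/0.474″ = 2.110 pc
Star P: M = m − 5 log₁₀ d + 5 = 1.65 − 5·0.3242 + 5 = 5.029
Star Q: d = 141 ly / 3.26 = 43.25 pc
Star Q: M = m − 5 log₁₀ d + 5 = 15.89 − 5·1.6360 + 5 = 12.710
ΔM = M_P − M_Q = 5.029 − (12.710) = -7.681; smaller M is more luminous → Star P.
L ratio = 10^(0.4 |ΔM|) = 10^3.072 = 1182

Star P is more luminous, by a factor of 1180.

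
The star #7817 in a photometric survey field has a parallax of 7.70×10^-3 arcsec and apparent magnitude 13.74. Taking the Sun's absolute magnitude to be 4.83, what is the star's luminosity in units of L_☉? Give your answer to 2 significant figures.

d = 1/p = 1/7.70×10^-3″ = 129.9 pc
M = m − 5 log₁₀ d + 5 = 13.74 − 5·2.1135 + 5 = 8.172
M − M_☉ = 8.172 − 4.83 = 3.342
L/L_☉ = 10^(−0.4 × 3.342) = 0.04603

L/L_☉ ≈ 0.046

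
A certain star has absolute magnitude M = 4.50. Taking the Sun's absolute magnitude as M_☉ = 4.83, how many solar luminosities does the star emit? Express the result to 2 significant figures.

L/L_☉ ≈ 1.4

M − M_☉ = 4.50 − 4.83 = -0.330
L/L_☉ = 10^(−0.4 (M − M_☉)) = 10^0.132 = 1.355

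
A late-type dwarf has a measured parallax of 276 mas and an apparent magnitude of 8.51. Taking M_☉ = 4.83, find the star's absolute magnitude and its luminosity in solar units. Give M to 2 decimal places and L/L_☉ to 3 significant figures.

d = 1/p = 1000/276 mas = 3.623 pc
M = m − 5 log₁₀ d + 5 = 8.51 − 5·0.5591 + 5 = 10.715
M − M_☉ = 10.715 − 4.83 = 5.885
L/L_☉ = 10^(−0.4 × 5.885) = 4.428×10^-3

M ≈ 10.71; L/L_☉ ≈ 4.43×10^-3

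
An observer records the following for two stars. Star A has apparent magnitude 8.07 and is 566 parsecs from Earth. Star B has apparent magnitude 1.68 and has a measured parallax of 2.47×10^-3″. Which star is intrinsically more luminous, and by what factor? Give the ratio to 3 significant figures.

Star A: M = m − 5 log₁₀ d + 5 = 8.07 − 5·2.7528 + 5 = -0.694
Star B: d = 1/p = 1/2.47×10^-3″ = 404.9 pc
Star B: M = m − 5 log₁₀ d + 5 = 1.68 − 5·2.6073 + 5 = -6.357
ΔM = M_A − M_B = -0.694 − (-6.357) = 5.662; smaller M is more luminous → Star B.
L ratio = 10^(0.4 |ΔM|) = 10^2.265 = 184.1

Star B is more luminous, by a factor of 184.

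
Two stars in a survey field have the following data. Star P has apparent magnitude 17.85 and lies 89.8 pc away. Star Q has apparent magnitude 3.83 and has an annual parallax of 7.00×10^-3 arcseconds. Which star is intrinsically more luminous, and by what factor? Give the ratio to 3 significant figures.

Star Q is more luminous, by a factor of 1.03×10^6.

Star P: M = m − 5 log₁₀ d + 5 = 17.85 − 5·1.9533 + 5 = 13.084
Star Q: d = 1/p = 1/7.00×10^-3″ = 142.9 pc
Star Q: M = m − 5 log₁₀ d + 5 = 3.83 − 5·2.1549 + 5 = -1.945
ΔM = M_P − M_Q = 13.084 − (-1.945) = 15.028; smaller M is more luminous → Star Q.
L ratio = 10^(0.4 |ΔM|) = 10^6.011 = 1.026×10^6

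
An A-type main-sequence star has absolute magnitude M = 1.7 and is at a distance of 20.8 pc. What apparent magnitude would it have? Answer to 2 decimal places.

m = M + 5 log₁₀ d − 5 = 1.7 + 5·1.3181 − 5 = 3.290

m ≈ 3.29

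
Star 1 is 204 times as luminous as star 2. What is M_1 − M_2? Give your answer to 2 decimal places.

Pogson: ΔM = −2.5 log₁₀(ratio) = −2.5 log₁₀(204) = −2.5 × 2.3096 = -5.774
Star 1 is brighter, so it has the smaller magnitude: the difference is negative.

M_1 − M_2 ≈ -5.77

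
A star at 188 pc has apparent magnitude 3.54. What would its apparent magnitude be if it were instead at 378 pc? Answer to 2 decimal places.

Flux ∝ 1/d², so Δm = 5 log₁₀(d₂/d₁) = 5 log₁₀(378/188) = 1.517
m₂ = m₁ + Δm = 3.54 + (1.517) = 5.057

m ≈ 5.06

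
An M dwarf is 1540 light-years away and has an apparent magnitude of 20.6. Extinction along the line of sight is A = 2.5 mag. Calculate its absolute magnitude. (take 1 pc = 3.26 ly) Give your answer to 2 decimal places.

M ≈ 9.73

d = 1540 ly / 3.26 = 472.4 pc
5 log₁₀(d/10 pc) = 5 log₁₀(472.4) − 5 = 8.372
M = m − 5 log₁₀(d/10) − A = 20.6 − 8.372 − 2.5 = 9.728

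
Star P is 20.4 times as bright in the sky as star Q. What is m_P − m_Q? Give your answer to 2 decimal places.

m_P − m_Q ≈ -3.27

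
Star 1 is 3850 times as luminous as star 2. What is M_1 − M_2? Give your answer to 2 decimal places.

M_1 − M_2 ≈ -8.96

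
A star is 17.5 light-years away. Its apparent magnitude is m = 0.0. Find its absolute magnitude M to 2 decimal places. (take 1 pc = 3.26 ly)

M ≈ 1.35

d = 17.5 ly / 3.26 = 5.368 pc
5 log₁₀(d/10 pc) = 5 log₁₀(5.368) − 5 = -1.351
M = m − 5 log₁₀(d/10) = 0.0 + 1.351 = 1.351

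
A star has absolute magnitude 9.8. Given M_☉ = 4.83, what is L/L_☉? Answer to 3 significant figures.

L/L_☉ ≈ 0.0103

M − M_☉ = 9.8 − 4.83 = 4.970
L/L_☉ = 10^(−0.4 (M − M_☉)) = 10^-1.988 = 0.01028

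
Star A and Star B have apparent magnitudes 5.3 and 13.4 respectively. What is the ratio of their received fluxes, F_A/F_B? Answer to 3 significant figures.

Δm = 5.3 − (13.4) = -8.1
Flux ratio = 10^(−0.4 Δm) = 10^(−0.4 × -8.1) = 10^3.240 = 1738

F_A/F_B ≈ 1740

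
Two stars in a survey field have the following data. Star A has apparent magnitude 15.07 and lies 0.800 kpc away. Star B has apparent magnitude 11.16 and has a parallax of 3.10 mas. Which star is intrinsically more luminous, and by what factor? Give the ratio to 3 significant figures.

Star A: d = 0.800 kpc = 800.0 pc
Star A: M = m − 5 log₁₀ d + 5 = 15.07 − 5·2.9031 + 5 = 5.555
Star B: p = 3.10 mas = 3.10×10^-3″ → d = 1/p = 322.6 pc
Star B: M = m − 5 log₁₀ d + 5 = 11.16 − 5·2.5086 + 5 = 3.617
ΔM = M_A − M_B = 5.555 − (3.617) = 1.938; smaller M is more luminous → Star B.
L ratio = 10^(0.4 |ΔM|) = 10^0.775 = 5.958

Star B is more luminous, by a factor of 5.96.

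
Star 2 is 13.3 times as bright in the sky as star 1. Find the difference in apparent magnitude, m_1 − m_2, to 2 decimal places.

Pogson: Δm = −2.5 log₁₀(ratio) = −2.5 log₁₀(13.3) = −2.5 × 1.1239 = -2.810
Star 2 is brighter so has the smaller magnitude: m_1 − m_2 is positive.

m_1 − m_2 ≈ 2.81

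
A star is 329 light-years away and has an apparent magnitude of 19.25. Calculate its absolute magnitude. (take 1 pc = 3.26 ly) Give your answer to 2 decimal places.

M ≈ 14.23

d = 329 ly / 3.26 = 100.9 pc
5 log₁₀(d/10 pc) = 5 log₁₀(100.9) − 5 = 5.020
M = m − 5 log₁₀(d/10) = 19.25 − 5.020 = 14.230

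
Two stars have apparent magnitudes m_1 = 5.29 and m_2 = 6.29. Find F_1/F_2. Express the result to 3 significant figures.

F_1/F_2 ≈ 2.51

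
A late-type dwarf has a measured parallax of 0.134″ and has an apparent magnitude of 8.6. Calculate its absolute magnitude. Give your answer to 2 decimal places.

M ≈ 9.24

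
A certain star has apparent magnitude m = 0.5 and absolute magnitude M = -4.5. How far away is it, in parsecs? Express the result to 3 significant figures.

μ = m − M = 5.000
m − M = 5 log₁₀ d − 5
log₁₀ d = (m − M)/5 + 1 = 2.0000
d = 10^2.0000 = 100.0 pc

d ≈ 100 pc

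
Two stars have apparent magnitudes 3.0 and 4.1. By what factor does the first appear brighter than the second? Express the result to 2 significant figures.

Magnitude difference = -1.1
Flux ratio = 10^(−0.4 Δm) = 10^(−0.4 × -1.1) = 10^0.440 = 2.754

2.8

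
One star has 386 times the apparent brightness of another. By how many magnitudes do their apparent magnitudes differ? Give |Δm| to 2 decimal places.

Pogson: Δm = −2.5 log₁₀(ratio) = −2.5 log₁₀(386) = −2.5 × 2.5866 = -6.466

|Δm| ≈ 6.47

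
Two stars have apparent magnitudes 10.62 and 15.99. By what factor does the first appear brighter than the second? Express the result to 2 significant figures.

140

Δm = 10.62 − (15.99) = -5.37
Flux ratio = 10^(−0.4 Δm) = 10^(−0.4 × -5.37) = 10^2.148 = 140.6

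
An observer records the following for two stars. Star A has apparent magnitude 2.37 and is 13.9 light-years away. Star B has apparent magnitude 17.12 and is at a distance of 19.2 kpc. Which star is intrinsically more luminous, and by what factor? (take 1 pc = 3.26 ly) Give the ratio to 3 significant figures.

Star A: d = 13.9 ly / 3.26 = 4.264 pc
Star A: M = m − 5 log₁₀ d + 5 = 2.37 − 5·0.6298 + 5 = 4.221
Star B: d = 19.2 kpc = 19200 pc
Star B: M = m − 5 log₁₀ d + 5 = 17.12 − 5·4.2833 + 5 = 0.703
ΔM = M_A − M_B = 4.221 − (0.703) = 3.518; smaller M is more luminous → Star B.
L ratio = 10^(0.4 |ΔM|) = 10^1.407 = 25.53

Star B is more luminous, by a factor of 25.5.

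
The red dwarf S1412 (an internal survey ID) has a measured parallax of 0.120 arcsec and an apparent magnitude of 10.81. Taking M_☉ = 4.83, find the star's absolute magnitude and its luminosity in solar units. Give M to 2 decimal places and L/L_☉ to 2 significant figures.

M ≈ 11.21; L/L_☉ ≈ 2.8×10^-3

d = 1/p = 1/0.120″ = 8.333 pc
M = m − 5 log₁₀ d + 5 = 10.81 − 5·0.9208 + 5 = 11.206
M − M_☉ = 11.206 − 4.83 = 6.376
L/L_☉ = 10^(−0.4 × 6.376) = 2.816×10^-3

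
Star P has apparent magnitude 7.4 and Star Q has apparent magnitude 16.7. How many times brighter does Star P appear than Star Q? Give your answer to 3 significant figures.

5250

Magnitude difference = -9.3
Flux ratio = 10^(−0.4 Δm) = 10^(−0.4 × -9.3) = 10^3.720 = 5248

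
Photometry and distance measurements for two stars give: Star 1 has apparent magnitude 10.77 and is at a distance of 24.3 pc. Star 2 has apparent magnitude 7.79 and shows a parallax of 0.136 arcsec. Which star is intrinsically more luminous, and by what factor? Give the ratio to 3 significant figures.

Star 1: M = m − 5 log₁₀ d + 5 = 10.77 − 5·1.3856 + 5 = 8.842
Star 2: d = 1/p = 1/0.136″ = 7.353 pc
Star 2: M = m − 5 log₁₀ d + 5 = 7.79 − 5·0.8665 + 5 = 8.458
ΔM = M_1 − M_2 = 8.842 − (8.458) = 0.384; smaller M is more luminous → Star 2.
L ratio = 10^(0.4 |ΔM|) = 10^0.154 = 1.425

Star 2 is more luminous, by a factor of 1.42.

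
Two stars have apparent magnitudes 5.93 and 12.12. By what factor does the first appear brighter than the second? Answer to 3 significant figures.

Magnitude difference = -6.19
Flux ratio = 10^(−0.4 Δm) = 10^(−0.4 × -6.19) = 10^2.476 = 299.2

299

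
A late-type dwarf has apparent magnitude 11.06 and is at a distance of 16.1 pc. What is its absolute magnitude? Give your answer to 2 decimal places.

M ≈ 10.03

5 log₁₀(d/10 pc) = 5 log₁₀(16.10) − 5 = 1.034
M = m − 5 log₁₀(d/10) = 11.06 − 1.034 = 10.026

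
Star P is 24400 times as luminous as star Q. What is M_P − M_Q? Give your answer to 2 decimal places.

Pogson: ΔM = −2.5 log₁₀(ratio) = −2.5 log₁₀(24400) = −2.5 × 4.3874 = -10.968
Star P is brighter, so it has the smaller magnitude: the difference is negative.

M_P − M_Q ≈ -10.97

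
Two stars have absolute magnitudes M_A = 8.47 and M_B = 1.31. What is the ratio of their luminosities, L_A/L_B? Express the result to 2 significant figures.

ΔM = M_A − M_B = 7.16
L_A/L_B = 10^(−0.4 ΔM) = 10^-2.864 = 1.368×10^-3

L_A/L_B ≈ 1.4×10^-3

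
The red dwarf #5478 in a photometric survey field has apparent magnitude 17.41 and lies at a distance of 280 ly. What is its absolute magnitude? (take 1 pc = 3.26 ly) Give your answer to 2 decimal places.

M ≈ 12.74

d = 280 ly / 3.26 = 85.89 pc
5 log₁₀(d/10 pc) = 5 log₁₀(85.89) − 5 = 4.670
M = m − 5 log₁₀(d/10) = 17.41 − 4.670 = 12.740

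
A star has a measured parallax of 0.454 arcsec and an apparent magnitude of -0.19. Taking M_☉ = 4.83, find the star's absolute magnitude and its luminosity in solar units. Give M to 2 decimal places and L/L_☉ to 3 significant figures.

d = 1/p = 1/0.454″ = 2.203 pc
M = m − 5 log₁₀ d + 5 = -0.19 − 5·0.3429 + 5 = 3.095
M − M_☉ = 3.095 − 4.83 = -1.735
L/L_☉ = 10^(−0.4 × -1.735) = 4.942

M ≈ 3.10; L/L_☉ ≈ 4.94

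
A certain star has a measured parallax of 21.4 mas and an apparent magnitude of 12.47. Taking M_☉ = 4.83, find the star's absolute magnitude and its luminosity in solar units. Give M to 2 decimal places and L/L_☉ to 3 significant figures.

d = 1/p = 1000/21.4 mas = 46.73 pc
M = m − 5 log₁₀ d + 5 = 12.47 − 5·1.6696 + 5 = 9.122
M − M_☉ = 9.122 − 4.83 = 4.292
L/L_☉ = 10^(−0.4 × 4.292) = 0.01919

M ≈ 9.12; L/L_☉ ≈ 0.0192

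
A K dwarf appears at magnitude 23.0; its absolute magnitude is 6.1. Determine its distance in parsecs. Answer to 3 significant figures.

d ≈ 24000 pc

μ = m − M = 16.900
m − M = 5 log₁₀ d − 5
log₁₀ d = (m − M)/5 + 1 = 4.3800
d = 10^4.3800 = 23990 pc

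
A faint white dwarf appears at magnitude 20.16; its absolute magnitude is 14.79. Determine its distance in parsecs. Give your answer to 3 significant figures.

μ = m − M = 5.370
m − M = 5 log₁₀ d − 5
log₁₀ d = (m − M)/5 + 1 = 2.0740
d = 10^2.0740 = 118.6 pc

d ≈ 119 pc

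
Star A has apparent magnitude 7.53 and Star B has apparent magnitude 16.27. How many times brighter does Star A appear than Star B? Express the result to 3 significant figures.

Magnitude difference = -8.74
Flux ratio = 10^(−0.4 Δm) = 10^(−0.4 × -8.74) = 10^3.496 = 3133

3130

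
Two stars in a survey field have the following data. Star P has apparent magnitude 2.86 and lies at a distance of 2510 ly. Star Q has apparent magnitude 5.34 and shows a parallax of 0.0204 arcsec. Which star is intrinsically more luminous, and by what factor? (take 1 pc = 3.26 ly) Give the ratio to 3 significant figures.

Star P is more luminous, by a factor of 2420.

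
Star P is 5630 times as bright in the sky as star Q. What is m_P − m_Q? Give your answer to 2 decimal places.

m_P − m_Q ≈ -9.38

Pogson: Δm = −2.5 log₁₀(ratio) = −2.5 log₁₀(5630) = −2.5 × 3.7505 = -9.376
Star P is brighter, so it has the smaller magnitude: the difference is negative.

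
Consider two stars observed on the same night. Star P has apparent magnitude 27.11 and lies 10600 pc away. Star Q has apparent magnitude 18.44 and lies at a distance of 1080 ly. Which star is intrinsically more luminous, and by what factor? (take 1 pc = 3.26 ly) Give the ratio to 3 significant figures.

Star Q is more luminous, by a factor of 2.87.

Star P: M = m − 5 log₁₀ d + 5 = 27.11 − 5·4.0253 + 5 = 11.983
Star Q: d = 1080 ly / 3.26 = 331.3 pc
Star Q: M = m − 5 log₁₀ d + 5 = 18.44 − 5·2.5202 + 5 = 10.839
ΔM = M_P − M_Q = 11.983 − (10.839) = 1.145; smaller M is more luminous → Star Q.
L ratio = 10^(0.4 |ΔM|) = 10^0.458 = 2.869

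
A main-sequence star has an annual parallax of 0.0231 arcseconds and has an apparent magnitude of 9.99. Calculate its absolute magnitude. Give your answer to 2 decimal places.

d = 1/p = 1/0.0231″ = 43.29 pc
5 log₁₀(d/10 pc) = 5 log₁₀(43.29) − 5 = 3.182
M = m − 5 log₁₀(d/10) = 9.99 − 3.182 = 6.808

M ≈ 6.81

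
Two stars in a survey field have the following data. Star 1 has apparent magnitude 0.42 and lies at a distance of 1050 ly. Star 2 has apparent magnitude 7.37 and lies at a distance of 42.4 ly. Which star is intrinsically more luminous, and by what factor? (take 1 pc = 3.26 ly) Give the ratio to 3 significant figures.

Star 1: d = 1050 ly / 3.26 = 322.1 pc
Star 1: M = m − 5 log₁₀ d + 5 = 0.42 − 5·2.5080 + 5 = -7.120
Star 2: d = 42.4 ly / 3.26 = 13.01 pc
Star 2: M = m − 5 log₁₀ d + 5 = 7.37 − 5·1.1141 + 5 = 6.799
ΔM = M_1 − M_2 = -7.120 − (6.799) = -13.919; smaller M is more luminous → Star 1.
L ratio = 10^(0.4 |ΔM|) = 10^5.568 = 369500

Star 1 is more luminous, by a factor of 370000.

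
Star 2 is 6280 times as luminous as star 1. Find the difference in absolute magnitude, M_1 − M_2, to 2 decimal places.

M_1 − M_2 ≈ 9.49

Pogson: ΔM = −2.5 log₁₀(ratio) = −2.5 log₁₀(6280) = −2.5 × 3.7980 = -9.495
Star 2 is brighter so has the smaller magnitude: M_1 − M_2 is positive.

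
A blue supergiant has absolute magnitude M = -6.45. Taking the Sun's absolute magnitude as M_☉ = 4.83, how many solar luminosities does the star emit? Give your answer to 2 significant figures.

L/L_☉ ≈ 33000

M − M_☉ = -6.45 − 4.83 = -11.280
L/L_☉ = 10^(−0.4 (M − M_☉)) = 10^4.512 = 32510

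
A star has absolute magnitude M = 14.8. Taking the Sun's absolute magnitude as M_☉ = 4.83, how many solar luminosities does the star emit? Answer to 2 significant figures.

L/L_☉ ≈ 1.0×10^-4

M − M_☉ = 14.8 − 4.83 = 9.970
L/L_☉ = 10^(−0.4 (M − M_☉)) = 10^-3.988 = 1.028×10^-4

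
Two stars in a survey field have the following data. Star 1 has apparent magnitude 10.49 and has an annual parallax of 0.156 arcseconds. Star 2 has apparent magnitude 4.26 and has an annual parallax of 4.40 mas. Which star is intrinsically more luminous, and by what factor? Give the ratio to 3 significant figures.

Star 2 is more luminous, by a factor of 390000.

Star 1: d = 1/p = 1/0.156″ = 6.410 pc
Star 1: M = m − 5 log₁₀ d + 5 = 10.49 − 5·0.8069 + 5 = 11.456
Star 2: p = 4.40 mas = 4.40×10^-3″ → d = 1/p = 227.3 pc
Star 2: M = m − 5 log₁₀ d + 5 = 4.26 − 5·2.3565 + 5 = -2.523
ΔM = M_1 − M_2 = 11.456 − (-2.523) = 13.978; smaller M is more luminous → Star 2.
L ratio = 10^(0.4 |ΔM|) = 10^5.591 = 390300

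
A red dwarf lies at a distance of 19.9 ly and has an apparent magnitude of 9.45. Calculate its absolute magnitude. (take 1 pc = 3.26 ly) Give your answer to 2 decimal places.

d = 19.9 ly / 3.26 = 6.104 pc
5 log₁₀(d/10 pc) = 5 log₁₀(6.104) − 5 = -1.072
M = m − 5 log₁₀(d/10) = 9.45 + 1.072 = 10.522

M ≈ 10.52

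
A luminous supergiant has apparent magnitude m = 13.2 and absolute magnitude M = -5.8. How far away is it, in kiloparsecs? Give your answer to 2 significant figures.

μ = m − M = 19.000
m − M = 5 log₁₀ d − 5
log₁₀ d = (m − M)/5 + 1 = 4.8000
d = 10^4.8000 = 63100 pc
= 63.10 kpc

d ≈ 63 kpc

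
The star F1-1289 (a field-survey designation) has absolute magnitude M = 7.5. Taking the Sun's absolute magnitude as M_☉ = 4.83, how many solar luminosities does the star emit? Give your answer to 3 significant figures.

L/L_☉ ≈ 0.0855

M − M_☉ = 7.5 − 4.83 = 2.670
L/L_☉ = 10^(−0.4 (M − M_☉)) = 10^-1.068 = 0.08551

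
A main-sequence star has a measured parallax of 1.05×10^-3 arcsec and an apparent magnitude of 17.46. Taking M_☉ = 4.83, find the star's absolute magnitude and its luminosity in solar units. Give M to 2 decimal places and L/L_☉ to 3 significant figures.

M ≈ 7.57; L/L_☉ ≈ 0.0805

d = 1/p = 1/1.05×10^-3″ = 952.4 pc
M = m − 5 log₁₀ d + 5 = 17.46 − 5·2.9788 + 5 = 7.566
M − M_☉ = 7.566 − 4.83 = 2.736
L/L_☉ = 10^(−0.4 × 2.736) = 0.08047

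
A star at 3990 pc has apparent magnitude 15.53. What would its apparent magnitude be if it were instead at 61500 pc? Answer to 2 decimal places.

Flux ∝ 1/d², so Δm = 5 log₁₀(d₂/d₁) = 5 log₁₀(61500/3990) = 5.940
m₂ = m₁ + Δm = 15.53 + (5.940) = 21.470

m ≈ 21.47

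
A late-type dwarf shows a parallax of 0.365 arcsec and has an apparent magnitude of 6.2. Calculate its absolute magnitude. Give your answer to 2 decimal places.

d = 1/p = 1/0.365″ = 2.740 pc
5 log₁₀(d/10 pc) = 5 log₁₀(2.740) − 5 = -2.811
M = m − 5 log₁₀(d/10) = 6.2 + 2.811 = 9.011

M ≈ 9.01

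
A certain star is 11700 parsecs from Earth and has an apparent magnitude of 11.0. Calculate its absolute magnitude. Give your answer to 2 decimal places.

M ≈ -4.34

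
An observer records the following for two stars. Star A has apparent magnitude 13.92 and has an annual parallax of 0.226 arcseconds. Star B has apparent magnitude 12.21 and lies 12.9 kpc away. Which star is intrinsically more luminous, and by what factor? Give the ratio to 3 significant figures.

Star A: d = 1/p = 1/0.226″ = 4.425 pc
Star A: M = m − 5 log₁₀ d + 5 = 13.92 − 5·0.6459 + 5 = 15.691
Star B: d = 12.9 kpc = 12900 pc
Star B: M = m − 5 log₁₀ d + 5 = 12.21 − 5·4.1106 + 5 = -3.343
ΔM = M_A − M_B = 15.691 − (-3.343) = 19.033; smaller M is more luminous → Star B.
L ratio = 10^(0.4 |ΔM|) = 10^7.613 = 4.106×10^7

Star B is more luminous, by a factor of 4.11×10^7.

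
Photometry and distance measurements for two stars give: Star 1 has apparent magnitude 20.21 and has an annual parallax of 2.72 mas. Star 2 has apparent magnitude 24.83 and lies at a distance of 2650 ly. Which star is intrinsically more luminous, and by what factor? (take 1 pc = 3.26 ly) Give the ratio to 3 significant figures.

Star 1 is more luminous, by a factor of 14.4.

Star 1: p = 2.72 mas = 2.72×10^-3″ → d = 1/p = 367.6 pc
Star 1: M = m − 5 log₁₀ d + 5 = 20.21 − 5·2.5654 + 5 = 12.383
Star 2: d = 2650 ly / 3.26 = 812.9 pc
Star 2: M = m − 5 log₁₀ d + 5 = 24.83 − 5·2.9100 + 5 = 15.280
ΔM = M_1 − M_2 = 12.383 − (15.280) = -2.897; smaller M is more luminous → Star 1.
L ratio = 10^(0.4 |ΔM|) = 10^1.159 = 14.41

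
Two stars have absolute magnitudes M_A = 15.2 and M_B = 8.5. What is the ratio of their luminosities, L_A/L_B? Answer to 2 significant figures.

ΔM = M_A − M_B = 6.7
L_A/L_B = 10^(−0.4 ΔM) = 10^-2.680 = 2.089×10^-3

L_A/L_B ≈ 2.1×10^-3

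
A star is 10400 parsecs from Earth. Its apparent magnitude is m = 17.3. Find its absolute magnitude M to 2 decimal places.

5 log₁₀(d/10 pc) = 5 log₁₀(10400) − 5 = 15.085
M = m − 5 log₁₀(d/10) = 17.3 − 15.085 = 2.215

M ≈ 2.21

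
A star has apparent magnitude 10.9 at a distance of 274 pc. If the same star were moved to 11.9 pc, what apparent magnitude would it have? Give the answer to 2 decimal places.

m ≈ 4.09

Flux ∝ 1/d², so Δm = 5 log₁₀(d₂/d₁) = 5 log₁₀(11.9/274) = -6.811
m₂ = m₁ + Δm = 10.9 + (-6.811) = 4.089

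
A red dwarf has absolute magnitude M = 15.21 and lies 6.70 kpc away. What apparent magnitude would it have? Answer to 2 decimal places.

m ≈ 29.34

d = 6.70 kpc = 6700 pc
m = M + 5 log₁₀ d − 5 = 15.21 + 5·3.8261 − 5 = 29.340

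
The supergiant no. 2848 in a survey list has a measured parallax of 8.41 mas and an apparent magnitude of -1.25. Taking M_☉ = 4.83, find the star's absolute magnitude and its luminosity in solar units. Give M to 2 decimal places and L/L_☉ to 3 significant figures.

d = 1/p = 1000/8.41 mas = 118.9 pc
M = m − 5 log₁₀ d + 5 = -1.25 − 5·2.0752 + 5 = -6.626
M − M_☉ = -6.626 − 4.83 = -11.456
L/L_☉ = 10^(−0.4 × -11.456) = 38230

M ≈ -6.63; L/L_☉ ≈ 38200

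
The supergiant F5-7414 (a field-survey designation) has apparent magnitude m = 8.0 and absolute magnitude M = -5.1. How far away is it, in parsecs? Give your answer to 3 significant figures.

d ≈ 4170 pc

Distance modulus: m − M = 8.0 − (-5.1) = 13.100
m − M = 5 log₁₀ d − 5
log₁₀ d = (m − M)/5 + 1 = 3.6200
d = 10^3.6200 = 4169 pc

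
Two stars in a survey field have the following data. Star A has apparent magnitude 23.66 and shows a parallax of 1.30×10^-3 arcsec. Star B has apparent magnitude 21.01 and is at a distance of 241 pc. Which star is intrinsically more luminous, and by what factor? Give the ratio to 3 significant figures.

Star A: d = 1/p = 1/1.30×10^-3″ = 769.2 pc
Star A: M = m − 5 log₁₀ d + 5 = 23.66 − 5·2.8861 + 5 = 14.230
Star B: M = m − 5 log₁₀ d + 5 = 21.01 − 5·2.3820 + 5 = 14.100
ΔM = M_A − M_B = 14.230 − (14.100) = 0.130; smaller M is more luminous → Star B.
L ratio = 10^(0.4 |ΔM|) = 10^0.052 = 1.127

Star B is more luminous, by a factor of 1.13.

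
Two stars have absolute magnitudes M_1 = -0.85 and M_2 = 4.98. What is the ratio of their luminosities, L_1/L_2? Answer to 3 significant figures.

ΔM = M_1 − M_2 = -5.83
L_1/L_2 = 10^(−0.4 ΔM) = 10^2.332 = 214.8

L_1/L_2 ≈ 215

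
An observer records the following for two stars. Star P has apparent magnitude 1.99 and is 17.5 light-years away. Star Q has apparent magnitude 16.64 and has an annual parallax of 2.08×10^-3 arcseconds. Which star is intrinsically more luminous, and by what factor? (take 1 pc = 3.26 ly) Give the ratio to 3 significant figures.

Star P: d = 17.5 ly / 3.26 = 5.368 pc
Star P: M = m − 5 log₁₀ d + 5 = 1.99 − 5·0.7298 + 5 = 3.341
Star Q: d = 1/p = 1/2.08×10^-3″ = 480.8 pc
Star Q: M = m − 5 log₁₀ d + 5 = 16.64 − 5·2.6819 + 5 = 8.230
ΔM = M_P − M_Q = 3.341 − (8.230) = -4.889; smaller M is more luminous → Star P.
L ratio = 10^(0.4 |ΔM|) = 10^1.956 = 90.32

Star P is more luminous, by a factor of 90.3.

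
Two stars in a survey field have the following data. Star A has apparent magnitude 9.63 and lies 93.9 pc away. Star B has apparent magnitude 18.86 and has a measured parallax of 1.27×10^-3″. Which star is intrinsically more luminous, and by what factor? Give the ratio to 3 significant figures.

Star A is more luminous, by a factor of 70.0.

Star A: M = m − 5 log₁₀ d + 5 = 9.63 − 5·1.9727 + 5 = 4.767
Star B: d = 1/p = 1/1.27×10^-3″ = 787.4 pc
Star B: M = m − 5 log₁₀ d + 5 = 18.86 − 5·2.8962 + 5 = 9.379
ΔM = M_A − M_B = 4.767 − (9.379) = -4.612; smaller M is more luminous → Star A.
L ratio = 10^(0.4 |ΔM|) = 10^1.845 = 69.97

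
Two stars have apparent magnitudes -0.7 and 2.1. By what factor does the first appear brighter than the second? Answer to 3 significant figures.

13.2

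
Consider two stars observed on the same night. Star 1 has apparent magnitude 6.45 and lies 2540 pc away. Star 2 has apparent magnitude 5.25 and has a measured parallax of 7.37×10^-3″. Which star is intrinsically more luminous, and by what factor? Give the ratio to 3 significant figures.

Star 1 is more luminous, by a factor of 116.

Star 1: M = m − 5 log₁₀ d + 5 = 6.45 − 5·3.4048 + 5 = -5.574
Star 2: d = 1/p = 1/7.37×10^-3″ = 135.7 pc
Star 2: M = m − 5 log₁₀ d + 5 = 5.25 − 5·2.1325 + 5 = -0.413
ΔM = M_1 − M_2 = -5.574 − (-0.413) = -5.162; smaller M is more luminous → Star 1.
L ratio = 10^(0.4 |ΔM|) = 10^2.065 = 116.0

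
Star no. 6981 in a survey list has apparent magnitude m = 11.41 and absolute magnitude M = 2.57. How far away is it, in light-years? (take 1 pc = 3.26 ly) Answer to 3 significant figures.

d ≈ 1910 ly

μ = m − M = 8.840
m − M = 5 log₁₀ d − 5
log₁₀ d = (m − M)/5 + 1 = 2.7680
d = 10^2.7680 = 586.1 pc
= 1911 ly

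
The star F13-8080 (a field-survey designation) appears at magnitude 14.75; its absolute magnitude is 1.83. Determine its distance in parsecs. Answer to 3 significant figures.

μ = m − M = 12.920
m − M = 5 log₁₀ d − 5
log₁₀ d = (m − M)/5 + 1 = 3.5840
d = 10^3.5840 = 3837 pc

d ≈ 3840 pc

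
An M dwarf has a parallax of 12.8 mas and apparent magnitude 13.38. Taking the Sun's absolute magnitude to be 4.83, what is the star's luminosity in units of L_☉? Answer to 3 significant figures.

d = 1/p = 1000/12.8 mas = 78.12 pc
M = m − 5 log₁₀ d + 5 = 13.38 − 5·1.8928 + 5 = 8.916
M − M_☉ = 8.916 − 4.83 = 4.086
L/L_☉ = 10^(−0.4 × 4.086) = 0.02320

L/L_☉ ≈ 0.0232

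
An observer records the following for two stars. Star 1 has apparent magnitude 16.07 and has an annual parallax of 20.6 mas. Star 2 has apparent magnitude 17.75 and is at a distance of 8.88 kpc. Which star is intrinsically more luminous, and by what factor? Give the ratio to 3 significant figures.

Star 2 is more luminous, by a factor of 7120.

Star 1: p = 20.6 mas = 0.0206″ → d = 1/p = 48.54 pc
Star 1: M = m − 5 log₁₀ d + 5 = 16.07 − 5·1.6861 + 5 = 12.639
Star 2: d = 8.88 kpc = 8880 pc
Star 2: M = m − 5 log₁₀ d + 5 = 17.75 − 5·3.9484 + 5 = 3.008
ΔM = M_1 − M_2 = 12.639 − (3.008) = 9.631; smaller M is more luminous → Star 2.
L ratio = 10^(0.4 |ΔM|) = 10^3.853 = 7121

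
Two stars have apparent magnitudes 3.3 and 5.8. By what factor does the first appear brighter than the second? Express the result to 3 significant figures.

10.0

Magnitude difference = -2.5
Flux ratio = 10^(−0.4 Δm) = 10^(−0.4 × -2.5) = 10^1.000 = 10.00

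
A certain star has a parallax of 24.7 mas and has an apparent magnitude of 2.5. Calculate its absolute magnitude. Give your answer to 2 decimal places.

M ≈ -0.54

p = 24.7 mas = 0.0247″ → d = 1/p = 40.49 pc
5 log₁₀(d/10 pc) = 5 log₁₀(40.49) − 5 = 3.037
M = m − 5 log₁₀(d/10) = 2.5 − 3.037 = -0.537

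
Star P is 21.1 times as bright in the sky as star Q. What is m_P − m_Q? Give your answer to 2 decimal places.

m_P − m_Q ≈ -3.31

Pogson: Δm = −2.5 log₁₀(ratio) = −2.5 log₁₀(21.1) = −2.5 × 1.3243 = -3.311
Star P is brighter, so it has the smaller magnitude: the difference is negative.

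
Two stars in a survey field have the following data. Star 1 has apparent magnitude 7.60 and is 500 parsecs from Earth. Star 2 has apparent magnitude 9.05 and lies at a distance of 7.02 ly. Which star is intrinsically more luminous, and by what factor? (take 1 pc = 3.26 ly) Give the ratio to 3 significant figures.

Star 1: M = m − 5 log₁₀ d + 5 = 7.60 − 5·2.6990 + 5 = -0.895
Star 2: d = 7.02 ly / 3.26 = 2.153 pc
Star 2: M = m − 5 log₁₀ d + 5 = 9.05 − 5·0.3331 + 5 = 12.384
ΔM = M_1 − M_2 = -0.895 − (12.384) = -13.279; smaller M is more luminous → Star 1.
L ratio = 10^(0.4 |ΔM|) = 10^5.312 = 205000

Star 1 is more luminous, by a factor of 205000.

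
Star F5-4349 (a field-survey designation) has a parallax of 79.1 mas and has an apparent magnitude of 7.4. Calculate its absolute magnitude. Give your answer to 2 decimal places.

p = 79.1 mas = 0.0791″ → d = 1/p = 12.64 pc
5 log₁₀(d/10 pc) = 5 log₁₀(12.64) − 5 = 0.509
M = m − 5 log₁₀(d/10) = 7.4 − 0.509 = 6.891

M ≈ 6.89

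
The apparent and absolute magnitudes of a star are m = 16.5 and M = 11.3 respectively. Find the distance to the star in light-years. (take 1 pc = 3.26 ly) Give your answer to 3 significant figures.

d ≈ 357 ly

μ = m − M = 5.200
m − M = 5 log₁₀ d − 5
log₁₀ d = (m − M)/5 + 1 = 2.0400
d = 10^2.0400 = 109.6 pc
= 357.5 ly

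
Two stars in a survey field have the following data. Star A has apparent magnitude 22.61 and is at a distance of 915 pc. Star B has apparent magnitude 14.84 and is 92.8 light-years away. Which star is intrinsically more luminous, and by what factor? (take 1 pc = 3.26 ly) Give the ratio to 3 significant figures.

Star B is more luminous, by a factor of 1.24.

Star A: M = m − 5 log₁₀ d + 5 = 22.61 − 5·2.9614 + 5 = 12.803
Star B: d = 92.8 ly / 3.26 = 28.47 pc
Star B: M = m − 5 log₁₀ d + 5 = 14.84 − 5·1.4543 + 5 = 12.568
ΔM = M_A − M_B = 12.803 − (12.568) = 0.235; smaller M is more luminous → Star B.
L ratio = 10^(0.4 |ΔM|) = 10^0.094 = 1.241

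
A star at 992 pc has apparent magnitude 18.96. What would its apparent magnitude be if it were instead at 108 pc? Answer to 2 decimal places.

m ≈ 14.14

Flux ∝ 1/d², so Δm = 5 log₁₀(d₂/d₁) = 5 log₁₀(108/992) = -4.815
m₂ = m₁ + Δm = 18.96 + (-4.815) = 14.145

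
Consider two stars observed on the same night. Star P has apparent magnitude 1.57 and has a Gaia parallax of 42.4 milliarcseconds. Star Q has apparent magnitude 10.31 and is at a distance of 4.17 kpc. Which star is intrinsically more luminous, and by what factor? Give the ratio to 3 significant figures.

Star Q is more luminous, by a factor of 9.98.

Star P: p = 42.4 mas = 0.0424″ → d = 1/p = 23.58 pc
Star P: M = m − 5 log₁₀ d + 5 = 1.57 − 5·1.3726 + 5 = -0.293
Star Q: d = 4.17 kpc = 4170 pc
Star Q: M = m − 5 log₁₀ d + 5 = 10.31 − 5·3.6201 + 5 = -2.791
ΔM = M_P − M_Q = -0.293 − (-2.791) = 2.498; smaller M is more luminous → Star Q.
L ratio = 10^(0.4 |ΔM|) = 10^0.999 = 9.977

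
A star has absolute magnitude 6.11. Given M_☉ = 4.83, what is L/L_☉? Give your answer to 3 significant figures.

L/L_☉ ≈ 0.308

M − M_☉ = 6.11 − 4.83 = 1.280
L/L_☉ = 10^(−0.4 (M − M_☉)) = 10^-0.512 = 0.3076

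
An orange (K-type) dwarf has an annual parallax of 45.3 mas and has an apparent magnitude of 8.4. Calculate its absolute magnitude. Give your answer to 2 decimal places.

M ≈ 6.68

p = 45.3 mas = 0.0453″ → d = 1/p = 22.08 pc
5 log₁₀(d/10 pc) = 5 log₁₀(22.08) − 5 = 1.720
M = m − 5 log₁₀(d/10) = 8.4 − 1.720 = 6.680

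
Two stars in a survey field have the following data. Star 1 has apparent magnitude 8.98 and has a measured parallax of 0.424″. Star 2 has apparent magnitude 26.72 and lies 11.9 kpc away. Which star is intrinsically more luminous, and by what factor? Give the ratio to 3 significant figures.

Star 1: d = 1/p = 1/0.424″ = 2.358 pc
Star 1: M = m − 5 log₁₀ d + 5 = 8.98 − 5·0.3726 + 5 = 12.117
Star 2: d = 11.9 kpc = 11900 pc
Star 2: M = m − 5 log₁₀ d + 5 = 26.72 − 5·4.0755 + 5 = 11.342
ΔM = M_1 − M_2 = 12.117 − (11.342) = 0.775; smaller M is more luminous → Star 2.
L ratio = 10^(0.4 |ΔM|) = 10^0.310 = 2.041

Star 2 is more luminous, by a factor of 2.04.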